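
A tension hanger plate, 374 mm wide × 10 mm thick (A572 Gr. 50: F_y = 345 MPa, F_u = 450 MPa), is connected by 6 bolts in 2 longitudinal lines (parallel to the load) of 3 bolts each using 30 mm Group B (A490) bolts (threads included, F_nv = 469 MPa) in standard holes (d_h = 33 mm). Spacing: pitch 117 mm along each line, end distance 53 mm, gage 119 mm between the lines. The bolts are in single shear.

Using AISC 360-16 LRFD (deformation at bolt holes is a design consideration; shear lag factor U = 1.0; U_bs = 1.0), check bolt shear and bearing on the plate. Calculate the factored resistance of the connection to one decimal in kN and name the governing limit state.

1267.7 kN (bearing governs)

Bolt shear: A_b = π(30)²/4 = 706.86 mm². φR_n = 0.75 × 469 × 706.86 × 6 × 1 = 1491.8 kN.
Bearing (10 mm plate, F_u = 450 MPa): end bolts L_c = 53 − 33/2 = 36.5, R_n = min(1.2×36.5×10×450, 2.4×30×10×450) = 197.1 kN/bolt; interior L_c = 117 − 33 = 84, R_n = 324 kN/bolt. φR_n = 0.75 × (2×197.1 + 4×324) = 1267.7 kN.
Governing: min(1491.8, 1267.7) = 1267.7 kN → bearing.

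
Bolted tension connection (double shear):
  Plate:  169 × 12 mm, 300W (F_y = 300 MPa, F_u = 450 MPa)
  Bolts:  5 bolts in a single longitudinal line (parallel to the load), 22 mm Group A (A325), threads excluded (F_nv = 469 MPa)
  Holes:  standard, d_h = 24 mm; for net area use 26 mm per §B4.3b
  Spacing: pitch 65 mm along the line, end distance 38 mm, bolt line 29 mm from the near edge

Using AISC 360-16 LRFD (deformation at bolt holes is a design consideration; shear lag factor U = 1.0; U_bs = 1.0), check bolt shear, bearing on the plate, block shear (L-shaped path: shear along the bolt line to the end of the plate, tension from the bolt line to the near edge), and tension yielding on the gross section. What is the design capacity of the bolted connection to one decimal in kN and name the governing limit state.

504.6 kN (block shear governs)

Bolt shear: A_b = π(22)²/4 = 380.13 mm². φR_n = 0.75 × 469 × 380.13 × 5 × 2 = 1337.1 kN.
Bearing (12 mm plate, F_u = 450 MPa): end bolts L_c = 38 − 24/2 = 26, R_n = min(1.2×26×12×450, 2.4×22×12×450) = 168.48 kN/bolt; interior L_c = 65 − 24 = 41, R_n = 265.68 kN/bolt. φR_n = 0.75 × (1×168.48 + 4×265.68) = 923.4 kN.
Block shear: shear path 1×[38+4×65] = 1×298 mm, A_gv = 3576, A_nv = 1×(298 − 4.5×26)×12 = 2172 mm²; tension to near edge: (29 − 0.5×26)×12 = 192 mm². R_n = min(0.6×450×2172, 0.6×300×3576) + 1.0×450×192 = min(586.44, 643.68) + 86.4 = 672.84 kN. φR_n = 0.75 × 672.84 = 504.6 kN.
Tension yield (gross): A_g = 169×12 = 2028 mm². φR_n = 0.90 × 300 × 2028 = 547.6 kN.
Governing: min(1337.1, 923.4, 504.6, 547.6) = 504.6 kN → block shear.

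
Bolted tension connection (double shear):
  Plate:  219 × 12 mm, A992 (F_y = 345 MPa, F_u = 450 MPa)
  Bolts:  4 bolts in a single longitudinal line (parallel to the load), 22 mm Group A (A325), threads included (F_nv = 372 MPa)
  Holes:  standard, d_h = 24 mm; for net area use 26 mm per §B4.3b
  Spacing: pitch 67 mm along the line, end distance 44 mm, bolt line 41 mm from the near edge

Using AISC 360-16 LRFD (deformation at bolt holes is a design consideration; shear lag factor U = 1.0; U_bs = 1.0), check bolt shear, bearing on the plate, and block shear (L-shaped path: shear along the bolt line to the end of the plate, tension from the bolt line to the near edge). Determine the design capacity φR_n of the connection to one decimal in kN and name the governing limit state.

Bolt shear: A_b = π(22)²/4 = 380.13 mm². φR_n = 0.75 × 372 × 380.13 × 4 × 2 = 848.5 kN.
Bearing (12 mm plate, F_u = 450 MPa): end bolts L_c = 44 − 24/2 = 32, R_n = min(1.2×32×12×450, 2.4×22×12×450) = 207.36 kN/bolt; interior L_c = 67 − 24 = 43, R_n = 278.64 kN/bolt. φR_n = 0.75 × (1×207.36 + 3×278.64) = 782.5 kN.
Block shear: shear path 1×[44+3×67] = 1×245 mm, A_gv = 2940, A_nv = 1×(245 − 3.5×26)×12 = 1848 mm²; tension to near edge: (41 − 0.5×26)×12 = 336 mm². R_n = min(0.6×450×1848, 0.6×345×2940) + 1.0×450×336 = min(498.96, 608.58) + 151.2 = 650.16 kN. φR_n = 0.75 × 650.16 = 487.6 kN.
Governing: min(848.5, 782.5, 487.6) = 487.6 kN → block shear.

487.6 kN (block shear governs)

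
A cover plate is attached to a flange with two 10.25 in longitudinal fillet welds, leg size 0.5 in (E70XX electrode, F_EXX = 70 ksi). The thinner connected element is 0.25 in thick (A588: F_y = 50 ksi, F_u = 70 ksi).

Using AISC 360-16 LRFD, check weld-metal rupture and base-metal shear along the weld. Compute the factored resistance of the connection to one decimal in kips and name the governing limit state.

Weld metal: throat = 0.707×0.5 = 0.3535 in, L = 2×10.25 = 20.5 in. φR_n = 0.75 × 0.6 × 70 × 0.3535 × 20.5 = 228.3 kips.
Base metal shear (0.25 in plate): yield φR_n = 1.0×0.6×50×0.25×20.5 = 153.8 kips; rupture φR_n = 0.75×0.6×70×0.25×20.5 = 161.4 kips; take 153.8 kips (yield).
Governing: min(228.3, 153.8) = 153.8 kips → base-metal shear.

153.8 kips (base-metal shear governs)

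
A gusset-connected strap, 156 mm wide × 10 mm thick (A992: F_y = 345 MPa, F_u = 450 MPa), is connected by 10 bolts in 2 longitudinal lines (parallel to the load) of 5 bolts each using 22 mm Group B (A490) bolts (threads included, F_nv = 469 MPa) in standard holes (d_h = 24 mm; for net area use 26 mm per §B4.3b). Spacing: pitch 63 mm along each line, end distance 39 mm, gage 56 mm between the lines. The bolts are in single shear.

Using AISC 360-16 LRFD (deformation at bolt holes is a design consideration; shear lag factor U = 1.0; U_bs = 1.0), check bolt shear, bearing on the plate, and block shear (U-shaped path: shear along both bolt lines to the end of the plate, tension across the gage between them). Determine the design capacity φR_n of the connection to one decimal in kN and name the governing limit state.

806.0 kN (block shear governs)

Bolt shear: A_b = π(22)²/4 = 380.13 mm². φR_n = 0.75 × 469 × 380.13 × 10 × 1 = 1337.1 kN.
Bearing (10 mm plate, F_u = 450 MPa): end bolts L_c = 39 − 24/2 = 27, R_n = min(1.2×27×10×450, 2.4×22×10×450) = 145.8 kN/bolt; interior L_c = 63 − 24 = 39, R_n = 210.6 kN/bolt. φR_n = 0.75 × (2×145.8 + 8×210.6) = 1482.3 kN.
Block shear: shear path 2×[39+4×63] = 2×291 mm, A_gv = 5820, A_nv = 2×(291 − 4.5×26)×10 = 3480 mm²; tension across gage: (56 − 1×26)×10 = 300 mm². R_n = min(0.6×450×3480, 0.6×345×5820) + 1.0×450×300 = min(939.6, 1204.7) + 135 = 1074.6 kN. φR_n = 0.75 × 1074.6 = 806.0 kN.
Governing: min(1337.1, 1482.3, 806.0) = 806.0 kN → block shear.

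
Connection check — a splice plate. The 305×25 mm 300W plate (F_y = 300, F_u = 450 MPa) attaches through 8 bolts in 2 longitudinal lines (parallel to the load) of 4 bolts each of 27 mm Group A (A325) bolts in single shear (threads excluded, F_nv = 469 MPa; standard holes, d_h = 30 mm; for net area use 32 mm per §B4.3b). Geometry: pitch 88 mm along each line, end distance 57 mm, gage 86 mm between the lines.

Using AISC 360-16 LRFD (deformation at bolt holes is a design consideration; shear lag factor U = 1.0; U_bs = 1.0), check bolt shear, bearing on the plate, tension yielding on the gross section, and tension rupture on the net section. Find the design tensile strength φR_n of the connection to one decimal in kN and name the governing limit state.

Bolt shear: A_b = π(27)²/4 = 572.56 mm². φR_n = 0.75 × 469 × 572.56 × 8 × 1 = 1611.2 kN.
Bearing (25 mm plate, F_u = 450 MPa): end bolts L_c = 57 − 30/2 = 42, R_n = min(1.2×42×25×450, 2.4×27×25×450) = 567 kN/bolt; interior L_c = 88 − 30 = 58, R_n = 729 kN/bolt. φR_n = 0.75 × (2×567 + 6×729) = 4131.0 kN.
Tension yield (gross): A_g = 305×25 = 7625 mm². φR_n = 0.90 × 300 × 7625 = 2058.8 kN.
Tension rupture (net): A_n = (305 − 2×32)×25 = 6025 mm² (U = 1.0, A_e = A_n). φR_n = 0.75 × 450 × 6025 = 2033.4 kN.
Governing: min(1611.2, 4131.0, 2058.8, 2033.4) = 1611.2 kN → bolt shear.

1611.2 kN (bolt shear governs)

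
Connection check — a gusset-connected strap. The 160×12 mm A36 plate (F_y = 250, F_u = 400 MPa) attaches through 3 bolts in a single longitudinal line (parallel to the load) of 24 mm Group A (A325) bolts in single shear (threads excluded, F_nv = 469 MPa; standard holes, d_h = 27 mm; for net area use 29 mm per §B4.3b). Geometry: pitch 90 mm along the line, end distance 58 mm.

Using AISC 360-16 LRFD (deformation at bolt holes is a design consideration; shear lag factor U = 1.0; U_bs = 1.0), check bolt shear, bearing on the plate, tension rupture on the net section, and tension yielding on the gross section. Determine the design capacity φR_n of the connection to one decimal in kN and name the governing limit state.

Bolt shear: A_b = π(24)²/4 = 452.39 mm². φR_n = 0.75 × 469 × 452.39 × 3 × 1 = 477.4 kN.
Bearing (12 mm plate, F_u = 400 MPa): end bolts L_c = 58 − 27/2 = 44.5, R_n = min(1.2×44.5×12×400, 2.4×24×12×400) = 256.32 kN/bolt; interior L_c = 90 − 27 = 63, R_n = 276.48 kN/bolt. φR_n = 0.75 × (1×256.32 + 2×276.48) = 607.0 kN.
Tension rupture (net): A_n = (160 − 1×29)×12 = 1572 mm² (U = 1.0, A_e = A_n). φR_n = 0.75 × 400 × 1572 = 471.6 kN.
Tension yield (gross): A_g = 160×12 = 1920 mm². φR_n = 0.90 × 250 × 1920 = 432.0 kN.
Governing: min(477.4, 607.0, 471.6, 432.0) = 432.0 kN → gross-section yield.

432.0 kN (gross-section yield governs)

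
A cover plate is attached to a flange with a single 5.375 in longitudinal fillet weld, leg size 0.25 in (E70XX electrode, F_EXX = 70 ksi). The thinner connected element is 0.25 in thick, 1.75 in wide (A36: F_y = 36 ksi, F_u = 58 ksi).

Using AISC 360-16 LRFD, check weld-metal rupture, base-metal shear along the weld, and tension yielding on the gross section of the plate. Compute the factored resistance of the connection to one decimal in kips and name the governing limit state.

Weld metal: throat = 0.707×0.25 = 0.17675 in, L = 5.375 in. φR_n = 0.75 × 0.6 × 70 × 0.17675 × 5.375 = 29.9 kips.
Base metal shear (0.25 in plate): yield φR_n = 1.0×0.6×36×0.25×5.375 = 29.0 kips; rupture φR_n = 0.75×0.6×58×0.25×5.375 = 35.1 kips; take 29.0 kips (yield).
Tension yield (gross): A_g = 1.75×0.25 = 0.4375 in². φR_n = 0.90 × 36 × 0.4375 = 14.2 kips.
Governing: min(29.9, 29.0, 14.2) = 14.2 kips → gross-section yield.

14.2 kips (gross-section yield governs)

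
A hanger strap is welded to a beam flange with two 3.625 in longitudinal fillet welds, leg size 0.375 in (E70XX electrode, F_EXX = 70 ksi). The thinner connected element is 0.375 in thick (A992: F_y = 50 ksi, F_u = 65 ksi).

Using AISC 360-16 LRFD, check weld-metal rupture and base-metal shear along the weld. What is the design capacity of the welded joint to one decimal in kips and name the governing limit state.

Weld metal: throat = 0.707×0.375 = 0.26513 in, L = 2×3.625 = 7.25 in. φR_n = 0.75 × 0.6 × 70 × 0.26513 × 7.25 = 60.5 kips.
Base metal shear (0.375 in plate): yield φR_n = 1.0×0.6×50×0.375×7.25 = 81.6 kips; rupture φR_n = 0.75×0.6×65×0.375×7.25 = 79.5 kips; take 79.5 kips (rupture).
Governing: min(60.5, 79.5) = 60.5 kips → weld metal.

60.5 kips (weld metal governs)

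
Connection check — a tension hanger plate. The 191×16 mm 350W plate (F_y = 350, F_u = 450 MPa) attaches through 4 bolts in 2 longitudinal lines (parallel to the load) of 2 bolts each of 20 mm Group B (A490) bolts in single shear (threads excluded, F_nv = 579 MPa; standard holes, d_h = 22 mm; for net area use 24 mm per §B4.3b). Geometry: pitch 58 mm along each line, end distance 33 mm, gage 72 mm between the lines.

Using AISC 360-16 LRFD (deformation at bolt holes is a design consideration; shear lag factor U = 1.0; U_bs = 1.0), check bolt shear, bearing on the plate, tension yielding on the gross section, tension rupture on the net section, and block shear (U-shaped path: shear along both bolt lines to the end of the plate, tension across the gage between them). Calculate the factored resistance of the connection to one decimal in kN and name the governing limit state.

545.7 kN (bolt shear governs)

Bolt shear: A_b = π(20)²/4 = 314.16 mm². φR_n = 0.75 × 579 × 314.16 × 4 × 1 = 545.7 kN.
Bearing (16 mm plate, F_u = 450 MPa): end bolts L_c = 33 − 22/2 = 22, R_n = min(1.2×22×16×450, 2.4×20×16×450) = 190.08 kN/bolt; interior L_c = 58 − 22 = 36, R_n = 311.04 kN/bolt. φR_n = 0.75 × (2×190.08 + 2×311.04) = 751.7 kN.
Tension yield (gross): A_g = 191×16 = 3056 mm². φR_n = 0.90 × 350 × 3056 = 962.6 kN.
Tension rupture (net): A_n = (191 − 2×24)×16 = 2288 mm² (U = 1.0, A_e = A_n). φR_n = 0.75 × 450 × 2288 = 772.2 kN.
Block shear: shear path 2×[33+1×58] = 2×91 mm, A_gv = 2912, A_nv = 2×(91 − 1.5×24)×16 = 1760 mm²; tension across gage: (72 − 1×24)×16 = 768 mm². R_n = min(0.6×450×1760, 0.6×350×2912) + 1.0×450×768 = min(475.2, 611.52) + 345.6 = 820.8 kN. φR_n = 0.75 × 820.8 = 615.6 kN.
Governing: min(545.7, 751.7, 962.6, 772.2, 615.6) = 545.7 kN → bolt shear.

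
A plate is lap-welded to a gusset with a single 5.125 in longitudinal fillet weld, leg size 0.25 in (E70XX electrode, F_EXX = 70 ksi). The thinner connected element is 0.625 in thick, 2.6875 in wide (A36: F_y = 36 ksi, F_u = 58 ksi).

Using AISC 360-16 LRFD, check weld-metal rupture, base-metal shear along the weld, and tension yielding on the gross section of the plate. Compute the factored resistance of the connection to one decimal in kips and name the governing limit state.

Weld metal: throat = 0.707×0.25 = 0.17675 in, L = 5.125 in. φR_n = 0.75 × 0.6 × 70 × 0.17675 × 5.125 = 28.5 kips.
Base metal shear (0.625 in plate): yield φR_n = 1.0×0.6×36×0.625×5.125 = 69.2 kips; rupture φR_n = 0.75×0.6×58×0.625×5.125 = 83.6 kips; take 69.2 kips (yield).
Tension yield (gross): A_g = 2.6875×0.625 = 1.6797 in². φR_n = 0.90 × 36 × 1.6797 = 54.4 kips.
Governing: min(28.5, 69.2, 54.4) = 28.5 kips → weld metal.

28.5 kips (weld metal governs)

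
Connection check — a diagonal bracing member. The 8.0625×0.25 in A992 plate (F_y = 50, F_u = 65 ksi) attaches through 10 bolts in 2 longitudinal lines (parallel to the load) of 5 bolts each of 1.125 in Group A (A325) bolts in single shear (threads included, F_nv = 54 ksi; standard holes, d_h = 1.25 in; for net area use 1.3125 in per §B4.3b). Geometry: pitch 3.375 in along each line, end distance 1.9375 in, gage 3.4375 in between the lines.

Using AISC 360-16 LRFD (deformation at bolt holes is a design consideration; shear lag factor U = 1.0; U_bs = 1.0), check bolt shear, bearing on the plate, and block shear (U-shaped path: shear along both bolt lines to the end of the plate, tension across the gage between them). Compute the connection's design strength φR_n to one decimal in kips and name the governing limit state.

Bolt shear: A_b = π(1.125)²/4 = 0.99402 in². φR_n = 0.75 × 54 × 0.99402 × 10 × 1 = 402.6 kips.
Bearing (0.25 in plate, F_u = 65 ksi): end bolts L_c = 1.9375 − 1.25/2 = 1.3125, R_n = min(1.2×1.3125×0.25×65, 2.4×1.125×0.25×65) = 25.594 kips/bolt; interior L_c = 3.375 − 1.25 = 2.125, R_n = 41.438 kips/bolt. φR_n = 0.75 × (2×25.594 + 8×41.438) = 287.0 kips.
Block shear: shear path 2×[1.9375+4×3.375] = 2×15.4375 in, A_gv = 7.7188, A_nv = 2×(15.4375 − 4.5×1.3125)×0.25 = 4.7656 in²; tension across gage: (3.4375 − 1×1.3125)×0.25 = 0.53125 in². R_n = min(0.6×65×4.7656, 0.6×50×7.7188) + 1.0×65×0.53125 = min(185.86, 231.56) + 34.531 = 220.39 kips. φR_n = 0.75 × 220.39 = 165.3 kips.
Governing: min(402.6, 287.0, 165.3) = 165.3 kips → block shear.

165.3 kips (block shear governs)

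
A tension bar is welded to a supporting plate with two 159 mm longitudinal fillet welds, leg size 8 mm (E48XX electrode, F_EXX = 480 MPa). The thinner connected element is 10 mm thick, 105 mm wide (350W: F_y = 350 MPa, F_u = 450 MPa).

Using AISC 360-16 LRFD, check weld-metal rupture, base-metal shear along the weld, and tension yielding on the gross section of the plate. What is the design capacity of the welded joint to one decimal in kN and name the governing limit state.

Weld metal: throat = 0.707×8 = 5.656 mm, L = 2×159 = 318 mm. φR_n = 0.75 × 0.6 × 480 × 5.656 × 318 = 388.5 kN.
Base metal shear (10 mm plate): yield φR_n = 1.0×0.6×350×10×318 = 667.8 kN; rupture φR_n = 0.75×0.6×450×10×318 = 644.0 kN; take 644.0 kN (rupture).
Tension yield (gross): A_g = 105×10 = 1050 mm². φR_n = 0.90 × 350 × 1050 = 330.8 kN.
Governing: min(388.5, 644.0, 330.8) = 330.8 kN → gross-section yield.

330.8 kN (gross-section yield governs)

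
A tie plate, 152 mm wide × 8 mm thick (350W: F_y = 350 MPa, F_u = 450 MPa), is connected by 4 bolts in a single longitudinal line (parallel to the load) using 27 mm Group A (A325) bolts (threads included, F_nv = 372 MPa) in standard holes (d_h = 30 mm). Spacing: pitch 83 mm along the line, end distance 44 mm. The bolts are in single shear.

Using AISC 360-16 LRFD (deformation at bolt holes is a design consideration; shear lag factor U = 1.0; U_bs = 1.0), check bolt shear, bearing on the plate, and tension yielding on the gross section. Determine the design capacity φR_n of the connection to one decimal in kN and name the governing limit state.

Bolt shear: A_b = π(27)²/4 = 572.56 mm². φR_n = 0.75 × 372 × 572.56 × 4 × 1 = 639.0 kN.
Bearing (8 mm plate, F_u = 450 MPa): end bolts L_c = 44 − 30/2 = 29, R_n = min(1.2×29×8×450, 2.4×27×8×450) = 125.28 kN/bolt; interior L_c = 83 − 30 = 53, R_n = 228.96 kN/bolt. φR_n = 0.75 × (1×125.28 + 3×228.96) = 609.1 kN.
Tension yield (gross): A_g = 152×8 = 1216 mm². φR_n = 0.90 × 350 × 1216 = 383.0 kN.
Governing: min(639.0, 609.1, 383.0) = 383.0 kN → gross-section yield.

383.0 kN (gross-section yield governs)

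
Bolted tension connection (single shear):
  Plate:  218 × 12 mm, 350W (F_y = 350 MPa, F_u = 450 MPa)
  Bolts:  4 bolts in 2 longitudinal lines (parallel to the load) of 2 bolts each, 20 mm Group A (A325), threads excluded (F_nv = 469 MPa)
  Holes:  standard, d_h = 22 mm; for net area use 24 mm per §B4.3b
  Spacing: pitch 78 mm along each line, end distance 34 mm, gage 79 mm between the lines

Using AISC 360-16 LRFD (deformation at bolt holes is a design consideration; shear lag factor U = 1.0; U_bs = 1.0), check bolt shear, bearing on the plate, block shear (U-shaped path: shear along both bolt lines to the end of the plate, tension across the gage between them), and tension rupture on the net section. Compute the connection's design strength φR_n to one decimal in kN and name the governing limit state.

442.0 kN (bolt shear governs)

Bolt shear: A_b = π(20)²/4 = 314.16 mm². φR_n = 0.75 × 469 × 314.16 × 4 × 1 = 442.0 kN.
Bearing (12 mm plate, F_u = 450 MPa): end bolts L_c = 34 − 22/2 = 23, R_n = min(1.2×23×12×450, 2.4×20×12×450) = 149.04 kN/bolt; interior L_c = 78 − 22 = 56, R_n = 259.2 kN/bolt. φR_n = 0.75 × (2×149.04 + 2×259.2) = 612.4 kN.
Block shear: shear path 2×[34+1×78] = 2×112 mm, A_gv = 2688, A_nv = 2×(112 − 1.5×24)×12 = 1824 mm²; tension across gage: (79 − 1×24)×12 = 660 mm². R_n = min(0.6×450×1824, 0.6×350×2688) + 1.0×450×660 = min(492.48, 564.48) + 297 = 789.48 kN. φR_n = 0.75 × 789.48 = 592.1 kN.
Tension rupture (net): A_n = (218 − 2×24)×12 = 2040 mm² (U = 1.0, A_e = A_n). φR_n = 0.75 × 450 × 2040 = 688.5 kN.
Governing: min(442.0, 612.4, 592.1, 688.5) = 442.0 kN → bolt shear.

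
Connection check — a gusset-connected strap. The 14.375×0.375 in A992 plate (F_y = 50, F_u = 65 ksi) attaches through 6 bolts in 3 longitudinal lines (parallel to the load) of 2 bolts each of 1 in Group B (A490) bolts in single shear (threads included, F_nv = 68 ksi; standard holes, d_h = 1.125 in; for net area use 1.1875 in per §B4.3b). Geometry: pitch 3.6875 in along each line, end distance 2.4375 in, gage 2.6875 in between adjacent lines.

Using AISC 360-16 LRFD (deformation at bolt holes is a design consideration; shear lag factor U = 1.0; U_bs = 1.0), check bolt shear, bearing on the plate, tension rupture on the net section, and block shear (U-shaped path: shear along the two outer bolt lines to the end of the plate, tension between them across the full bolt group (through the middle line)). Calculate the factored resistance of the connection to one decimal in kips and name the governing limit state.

150.1 kips (block shear governs)

Bolt shear: A_b = π(1)²/4 = 0.7854 in². φR_n = 0.75 × 68 × 0.7854 × 6 × 1 = 240.3 kips.
Bearing (0.375 in plate, F_u = 65 ksi): end bolts L_c = 2.4375 − 1.125/2 = 1.875, R_n = min(1.2×1.875×0.375×65, 2.4×1×0.375×65) = 54.844 kips/bolt; interior L_c = 3.6875 − 1.125 = 2.5625, R_n = 58.5 kips/bolt. φR_n = 0.75 × (3×54.844 + 3×58.5) = 255.0 kips.
Tension rupture (net): A_n = (14.375 − 3×1.1875)×0.375 = 4.0547 in² (U = 1.0, A_e = A_n). φR_n = 0.75 × 65 × 4.0547 = 197.7 kips.
Block shear: shear path 2×[2.4375+1×3.6875] = 2×6.125 in, A_gv = 4.5938, A_nv = 2×(6.125 − 1.5×1.1875)×0.375 = 3.2578 in²; tension across gage: (5.375 − 2×1.1875)×0.375 = 1.125 in². R_n = min(0.6×65×3.2578, 0.6×50×4.5938) + 1.0×65×1.125 = min(127.05, 137.81) + 73.125 = 200.18 kips. φR_n = 0.75 × 200.18 = 150.1 kips.
Governing: min(240.3, 255.0, 197.7, 150.1) = 150.1 kips → block shear.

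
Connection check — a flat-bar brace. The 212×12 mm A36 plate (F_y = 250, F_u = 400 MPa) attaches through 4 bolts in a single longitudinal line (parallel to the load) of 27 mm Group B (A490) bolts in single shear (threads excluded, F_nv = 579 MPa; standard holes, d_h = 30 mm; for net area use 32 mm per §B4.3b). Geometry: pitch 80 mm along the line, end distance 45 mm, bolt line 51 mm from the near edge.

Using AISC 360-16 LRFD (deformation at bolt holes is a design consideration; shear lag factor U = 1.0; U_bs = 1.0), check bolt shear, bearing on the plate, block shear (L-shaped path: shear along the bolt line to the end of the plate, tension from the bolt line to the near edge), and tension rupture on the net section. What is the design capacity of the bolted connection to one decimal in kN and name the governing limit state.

Bolt shear: A_b = π(27)²/4 = 572.56 mm². φR_n = 0.75 × 579 × 572.56 × 4 × 1 = 994.5 kN.
Bearing (12 mm plate, F_u = 400 MPa): end bolts L_c = 45 − 30/2 = 30, R_n = min(1.2×30×12×400, 2.4×27×12×400) = 172.8 kN/bolt; interior L_c = 80 − 30 = 50, R_n = 288 kN/bolt. φR_n = 0.75 × (1×172.8 + 3×288) = 777.6 kN.
Block shear: shear path 1×[45+3×80] = 1×285 mm, A_gv = 3420, A_nv = 1×(285 − 3.5×32)×12 = 2076 mm²; tension to near edge: (51 − 0.5×32)×12 = 420 mm². R_n = min(0.6×400×2076, 0.6×250×3420) + 1.0×400×420 = min(498.24, 513) + 168 = 666.24 kN. φR_n = 0.75 × 666.24 = 499.7 kN.
Tension rupture (net): A_n = (212 − 1×32)×12 = 2160 mm² (U = 1.0, A_e = A_n). φR_n = 0.75 × 400 × 2160 = 648.0 kN.
Governing: min(994.5, 777.6, 499.7, 648.0) = 499.7 kN → block shear.

499.7 kN (block shear governs)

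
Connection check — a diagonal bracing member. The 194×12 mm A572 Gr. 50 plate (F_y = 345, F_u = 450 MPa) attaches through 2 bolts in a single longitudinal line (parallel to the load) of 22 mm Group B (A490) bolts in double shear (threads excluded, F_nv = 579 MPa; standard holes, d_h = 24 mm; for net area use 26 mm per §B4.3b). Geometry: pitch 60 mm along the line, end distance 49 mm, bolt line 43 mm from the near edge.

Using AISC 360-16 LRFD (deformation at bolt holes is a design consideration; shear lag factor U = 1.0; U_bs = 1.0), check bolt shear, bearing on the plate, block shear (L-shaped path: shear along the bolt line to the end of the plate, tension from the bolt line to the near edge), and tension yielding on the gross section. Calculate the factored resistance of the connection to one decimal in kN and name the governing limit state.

Bolt shear: A_b = π(22)²/4 = 380.13 mm². φR_n = 0.75 × 579 × 380.13 × 2 × 2 = 660.3 kN.
Bearing (12 mm plate, F_u = 450 MPa): end bolts L_c = 49 − 24/2 = 37, R_n = min(1.2×37×12×450, 2.4×22×12×450) = 239.76 kN/bolt; interior L_c = 60 − 24 = 36, R_n = 233.28 kN/bolt. φR_n = 0.75 × (1×239.76 + 1×233.28) = 354.8 kN.
Block shear: shear path 1×[49+1×60] = 1×109 mm, A_gv = 1308, A_nv = 1×(109 − 1.5×26)×12 = 840 mm²; tension to near edge: (43 − 0.5×26)×12 = 360 mm². R_n = min(0.6×450×840, 0.6×345×1308) + 1.0×450×360 = min(226.8, 270.76) + 162 = 388.8 kN. φR_n = 0.75 × 388.8 = 291.6 kN.
Tension yield (gross): A_g = 194×12 = 2328 mm². φR_n = 0.90 × 345 × 2328 = 722.8 kN.
Governing: min(660.3, 354.8, 291.6, 722.8) = 291.6 kN → block shear.

291.6 kN (block shear governs)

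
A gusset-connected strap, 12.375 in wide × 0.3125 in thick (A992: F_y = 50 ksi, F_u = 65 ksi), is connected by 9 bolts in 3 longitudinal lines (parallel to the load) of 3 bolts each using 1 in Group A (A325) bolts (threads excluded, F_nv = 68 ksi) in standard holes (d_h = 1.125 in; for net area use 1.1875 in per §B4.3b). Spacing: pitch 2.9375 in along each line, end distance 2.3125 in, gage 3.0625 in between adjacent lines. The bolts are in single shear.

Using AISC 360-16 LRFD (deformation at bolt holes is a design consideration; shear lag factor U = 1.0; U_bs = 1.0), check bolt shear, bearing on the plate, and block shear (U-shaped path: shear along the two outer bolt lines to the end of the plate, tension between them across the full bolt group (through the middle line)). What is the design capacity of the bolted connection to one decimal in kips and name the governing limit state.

Bolt shear: A_b = π(1)²/4 = 0.7854 in². φR_n = 0.75 × 68 × 0.7854 × 9 × 1 = 360.5 kips.
Bearing (0.3125 in plate, F_u = 65 ksi): end bolts L_c = 2.3125 − 1.125/2 = 1.75, R_n = min(1.2×1.75×0.3125×65, 2.4×1×0.3125×65) = 42.656 kips/bolt; interior L_c = 2.9375 − 1.125 = 1.8125, R_n = 44.18 kips/bolt. φR_n = 0.75 × (3×42.656 + 6×44.18) = 294.8 kips.
Block shear: shear path 2×[2.3125+2×2.9375] = 2×8.1875 in, A_gv = 5.1172, A_nv = 2×(8.1875 − 2.5×1.1875)×0.3125 = 3.2617 in²; tension across gage: (6.125 − 2×1.1875)×0.3125 = 1.1719 in². R_n = min(0.6×65×3.2617, 0.6×50×5.1172) + 1.0×65×1.1719 = min(127.21, 153.52) + 76.174 = 203.38 kips. φR_n = 0.75 × 203.38 = 152.5 kips.
Governing: min(360.5, 294.8, 152.5) = 152.5 kips → block shear.

152.5 kips (block shear governs)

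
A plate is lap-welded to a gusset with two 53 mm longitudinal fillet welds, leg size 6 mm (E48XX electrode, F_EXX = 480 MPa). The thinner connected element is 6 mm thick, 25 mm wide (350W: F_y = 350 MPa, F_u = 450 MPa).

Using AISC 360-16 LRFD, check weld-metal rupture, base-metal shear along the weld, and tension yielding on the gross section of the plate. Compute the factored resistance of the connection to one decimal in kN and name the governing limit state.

Weld metal: throat = 0.707×6 = 4.242 mm, L = 2×53 = 106 mm. φR_n = 0.75 × 0.6 × 480 × 4.242 × 106 = 97.1 kN.
Base metal shear (6 mm plate): yield φR_n = 1.0×0.6×350×6×106 = 133.6 kN; rupture φR_n = 0.75×0.6×450×6×106 = 128.8 kN; take 128.8 kN (rupture).
Tension yield (gross): A_g = 25×6 = 150 mm². φR_n = 0.90 × 350 × 150 = 47.3 kN.
Governing: min(97.1, 128.8, 47.3) = 47.3 kN → gross-section yield.

47.3 kN (gross-section yield governs)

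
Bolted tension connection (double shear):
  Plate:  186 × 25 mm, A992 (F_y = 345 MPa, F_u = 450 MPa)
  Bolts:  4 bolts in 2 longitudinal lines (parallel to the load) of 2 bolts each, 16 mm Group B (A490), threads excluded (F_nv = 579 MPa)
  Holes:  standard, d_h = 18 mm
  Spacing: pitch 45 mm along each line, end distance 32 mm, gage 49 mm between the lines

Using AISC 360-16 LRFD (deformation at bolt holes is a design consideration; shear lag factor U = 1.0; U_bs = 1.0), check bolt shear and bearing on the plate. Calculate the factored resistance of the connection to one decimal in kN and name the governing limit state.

Bolt shear: A_b = π(16)²/4 = 201.06 mm². φR_n = 0.75 × 579 × 201.06 × 4 × 2 = 698.5 kN.
Bearing (25 mm plate, F_u = 450 MPa): end bolts L_c = 32 − 18/2 = 23, R_n = min(1.2×23×25×450, 2.4×16×25×450) = 310.5 kN/bolt; interior L_c = 45 − 18 = 27, R_n = 364.5 kN/bolt. φR_n = 0.75 × (2×310.5 + 2×364.5) = 1012.5 kN.
Governing: min(698.5, 1012.5) = 698.5 kN → bolt shear.

698.5 kN (bolt shear governs)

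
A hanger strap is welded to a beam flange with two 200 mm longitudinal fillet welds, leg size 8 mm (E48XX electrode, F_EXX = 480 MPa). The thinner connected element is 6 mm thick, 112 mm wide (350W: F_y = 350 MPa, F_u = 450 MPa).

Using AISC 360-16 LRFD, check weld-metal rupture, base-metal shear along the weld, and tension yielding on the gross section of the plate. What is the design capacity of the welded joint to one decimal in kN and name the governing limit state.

Weld metal: throat = 0.707×8 = 5.656 mm, L = 2×200 = 400 mm. φR_n = 0.75 × 0.6 × 480 × 5.656 × 400 = 488.7 kN.
Base metal shear (6 mm plate): yield φR_n = 1.0×0.6×350×6×400 = 504.0 kN; rupture φR_n = 0.75×0.6×450×6×400 = 486.0 kN; take 486.0 kN (rupture).
Tension yield (gross): A_g = 112×6 = 672 mm². φR_n = 0.90 × 350 × 672 = 211.7 kN.
Governing: min(488.7, 486.0, 211.7) = 211.7 kN → gross-section yield.

211.7 kN (gross-section yield governs)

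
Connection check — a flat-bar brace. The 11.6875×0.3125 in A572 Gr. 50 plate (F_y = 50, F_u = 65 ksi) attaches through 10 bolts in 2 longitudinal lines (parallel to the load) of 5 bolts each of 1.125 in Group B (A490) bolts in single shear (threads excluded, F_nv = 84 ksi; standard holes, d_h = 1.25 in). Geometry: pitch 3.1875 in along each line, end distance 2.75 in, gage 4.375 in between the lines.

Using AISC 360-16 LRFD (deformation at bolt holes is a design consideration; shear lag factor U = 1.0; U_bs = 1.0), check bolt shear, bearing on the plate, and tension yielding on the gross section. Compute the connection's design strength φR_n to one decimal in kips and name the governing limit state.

Bolt shear: A_b = π(1.125)²/4 = 0.99402 in². φR_n = 0.75 × 84 × 0.99402 × 10 × 1 = 626.2 kips.
Bearing (0.3125 in plate, F_u = 65 ksi): end bolts L_c = 2.75 − 1.25/2 = 2.125, R_n = min(1.2×2.125×0.3125×65, 2.4×1.125×0.3125×65) = 51.797 kips/bolt; interior L_c = 3.1875 − 1.25 = 1.9375, R_n = 47.227 kips/bolt. φR_n = 0.75 × (2×51.797 + 8×47.227) = 361.1 kips.
Tension yield (gross): A_g = 11.6875×0.3125 = 3.6523 in². φR_n = 0.90 × 50 × 3.6523 = 164.4 kips.
Governing: min(626.2, 361.1, 164.4) = 164.4 kips → gross-section yield.

164.4 kips (gross-section yield governs)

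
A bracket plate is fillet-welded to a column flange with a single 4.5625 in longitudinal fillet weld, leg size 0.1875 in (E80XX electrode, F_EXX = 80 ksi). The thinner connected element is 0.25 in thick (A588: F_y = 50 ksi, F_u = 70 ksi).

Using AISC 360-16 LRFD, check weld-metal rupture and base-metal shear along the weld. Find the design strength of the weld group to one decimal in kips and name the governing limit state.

Weld metal: throat = 0.707×0.1875 = 0.13256 in, L = 4.5625 in. φR_n = 0.75 × 0.6 × 80 × 0.13256 × 4.5625 = 21.8 kips.
Base metal shear (0.25 in plate): yield φR_n = 1.0×0.6×50×0.25×4.5625 = 34.2 kips; rupture φR_n = 0.75×0.6×70×0.25×4.5625 = 35.9 kips; take 34.2 kips (yield).
Governing: min(21.8, 34.2) = 21.8 kips → weld metal.

21.8 kips (weld metal governs)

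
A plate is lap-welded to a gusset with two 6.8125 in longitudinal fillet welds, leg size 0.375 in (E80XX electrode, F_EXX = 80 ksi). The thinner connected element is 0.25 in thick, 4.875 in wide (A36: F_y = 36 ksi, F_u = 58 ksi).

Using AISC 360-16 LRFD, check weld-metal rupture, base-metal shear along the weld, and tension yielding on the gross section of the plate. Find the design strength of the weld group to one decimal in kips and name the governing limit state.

Weld metal: throat = 0.707×0.375 = 0.26513 in, L = 2×6.8125 = 13.625 in. φR_n = 0.75 × 0.6 × 80 × 0.26513 × 13.625 = 130.0 kips.
Base metal shear (0.25 in plate): yield φR_n = 1.0×0.6×36×0.25×13.625 = 73.6 kips; rupture φR_n = 0.75×0.6×58×0.25×13.625 = 88.9 kips; take 73.6 kips (yield).
Tension yield (gross): A_g = 4.875×0.25 = 1.2188 in². φR_n = 0.90 × 36 × 1.2188 = 39.5 kips.
Governing: min(130.0, 73.6, 39.5) = 39.5 kips → gross-section yield.

39.5 kips (gross-section yield governs)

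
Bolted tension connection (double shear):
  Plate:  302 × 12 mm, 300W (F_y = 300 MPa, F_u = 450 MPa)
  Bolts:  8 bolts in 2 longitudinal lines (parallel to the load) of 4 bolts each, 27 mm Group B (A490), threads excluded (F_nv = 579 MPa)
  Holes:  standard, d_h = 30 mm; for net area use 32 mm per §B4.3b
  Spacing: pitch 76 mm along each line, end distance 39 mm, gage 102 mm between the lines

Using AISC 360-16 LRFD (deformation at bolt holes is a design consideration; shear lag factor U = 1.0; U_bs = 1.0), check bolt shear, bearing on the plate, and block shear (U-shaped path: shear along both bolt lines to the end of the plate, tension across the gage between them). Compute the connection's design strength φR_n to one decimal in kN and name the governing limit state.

Bolt shear: A_b = π(27)²/4 = 572.56 mm². φR_n = 0.75 × 579 × 572.56 × 8 × 2 = 3978.1 kN.
Bearing (12 mm plate, F_u = 450 MPa): end bolts L_c = 39 − 30/2 = 24, R_n = min(1.2×24×12×450, 2.4×27×12×450) = 155.52 kN/bolt; interior L_c = 76 − 30 = 46, R_n = 298.08 kN/bolt. φR_n = 0.75 × (2×155.52 + 6×298.08) = 1574.6 kN.
Block shear: shear path 2×[39+3×76] = 2×267 mm, A_gv = 6408, A_nv = 2×(267 − 3.5×32)×12 = 3720 mm²; tension across gage: (102 − 1×32)×12 = 840 mm². R_n = min(0.6×450×3720, 0.6×300×6408) + 1.0×450×840 = min(1004.4, 1153.4) + 378 = 1382.4 kN. φR_n = 0.75 × 1382.4 = 1036.8 kN.
Governing: min(3978.1, 1574.6, 1036.8) = 1036.8 kN → block shear.

1036.8 kN (block shear governs)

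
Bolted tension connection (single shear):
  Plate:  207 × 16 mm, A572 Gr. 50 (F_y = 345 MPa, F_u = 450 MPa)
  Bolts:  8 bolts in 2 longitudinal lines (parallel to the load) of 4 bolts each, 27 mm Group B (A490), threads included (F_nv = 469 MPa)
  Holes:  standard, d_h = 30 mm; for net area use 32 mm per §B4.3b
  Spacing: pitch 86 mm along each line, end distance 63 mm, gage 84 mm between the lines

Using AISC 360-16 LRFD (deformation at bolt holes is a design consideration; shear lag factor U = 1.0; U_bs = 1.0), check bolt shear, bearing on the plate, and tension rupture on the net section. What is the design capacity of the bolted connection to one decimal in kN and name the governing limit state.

772.2 kN (net-section rupture governs)

Bolt shear: A_b = π(27)²/4 = 572.56 mm². φR_n = 0.75 × 469 × 572.56 × 8 × 1 = 1611.2 kN.
Bearing (16 mm plate, F_u = 450 MPa): end bolts L_c = 63 − 30/2 = 48, R_n = min(1.2×48×16×450, 2.4×27×16×450) = 414.72 kN/bolt; interior L_c = 86 − 30 = 56, R_n = 466.56 kN/bolt. φR_n = 0.75 × (2×414.72 + 6×466.56) = 2721.6 kN.
Tension rupture (net): A_n = (207 − 2×32)×16 = 2288 mm² (U = 1.0, A_e = A_n). φR_n = 0.75 × 450 × 2288 = 772.2 kN.
Governing: min(1611.2, 2721.6, 772.2) = 772.2 kN → net-section rupture.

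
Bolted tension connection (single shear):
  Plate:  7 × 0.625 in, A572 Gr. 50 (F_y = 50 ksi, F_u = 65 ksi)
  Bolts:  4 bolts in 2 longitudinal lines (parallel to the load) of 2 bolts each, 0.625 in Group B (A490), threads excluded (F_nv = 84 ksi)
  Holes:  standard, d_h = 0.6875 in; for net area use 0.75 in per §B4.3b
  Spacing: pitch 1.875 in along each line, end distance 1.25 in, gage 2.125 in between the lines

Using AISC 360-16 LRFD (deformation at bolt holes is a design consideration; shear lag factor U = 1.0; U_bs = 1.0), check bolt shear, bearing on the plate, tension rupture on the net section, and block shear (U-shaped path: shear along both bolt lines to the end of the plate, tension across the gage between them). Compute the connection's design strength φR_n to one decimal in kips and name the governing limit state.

Bolt shear: A_b = π(0.625)²/4 = 0.3068 in². φR_n = 0.75 × 84 × 0.3068 × 4 × 1 = 77.3 kips.
Bearing (0.625 in plate, F_u = 65 ksi): end bolts L_c = 1.25 − 0.6875/2 = 0.90625, R_n = min(1.2×0.90625×0.625×65, 2.4×0.625×0.625×65) = 44.18 kips/bolt; interior L_c = 1.875 − 0.6875 = 1.1875, R_n = 57.891 kips/bolt. φR_n = 0.75 × (2×44.18 + 2×57.891) = 153.1 kips.
Tension rupture (net): A_n = (7 − 2×0.75)×0.625 = 3.4375 in² (U = 1.0, A_e = A_n). φR_n = 0.75 × 65 × 3.4375 = 167.6 kips.
Block shear: shear path 2×[1.25+1×1.875] = 2×3.125 in, A_gv = 3.9063, A_nv = 2×(3.125 − 1.5×0.75)×0.625 = 2.5 in²; tension across gage: (2.125 − 1×0.75)×0.625 = 0.85938 in². R_n = min(0.6×65×2.5, 0.6×50×3.9063) + 1.0×65×0.85938 = min(97.5, 117.19) + 55.86 = 153.36 kips. φR_n = 0.75 × 153.36 = 115.0 kips.
Governing: min(77.3, 153.1, 167.6, 115.0) = 77.3 kips → bolt shear.

77.3 kips (bolt shear governs)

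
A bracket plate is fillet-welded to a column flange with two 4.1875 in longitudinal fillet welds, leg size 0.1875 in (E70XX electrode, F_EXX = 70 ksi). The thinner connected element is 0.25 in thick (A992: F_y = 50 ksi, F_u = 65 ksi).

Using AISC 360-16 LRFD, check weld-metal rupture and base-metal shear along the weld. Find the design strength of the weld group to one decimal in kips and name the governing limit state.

Weld metal: throat = 0.707×0.1875 = 0.13256 in, L = 2×4.1875 = 8.375 in. φR_n = 0.75 × 0.6 × 70 × 0.13256 × 8.375 = 35.0 kips.
Base metal shear (0.25 in plate): yield φR_n = 1.0×0.6×50×0.25×8.375 = 62.8 kips; rupture φR_n = 0.75×0.6×65×0.25×8.375 = 61.2 kips; take 61.2 kips (rupture).
Governing: min(35.0, 61.2) = 35.0 kips → weld metal.

35.0 kips (weld metal governs)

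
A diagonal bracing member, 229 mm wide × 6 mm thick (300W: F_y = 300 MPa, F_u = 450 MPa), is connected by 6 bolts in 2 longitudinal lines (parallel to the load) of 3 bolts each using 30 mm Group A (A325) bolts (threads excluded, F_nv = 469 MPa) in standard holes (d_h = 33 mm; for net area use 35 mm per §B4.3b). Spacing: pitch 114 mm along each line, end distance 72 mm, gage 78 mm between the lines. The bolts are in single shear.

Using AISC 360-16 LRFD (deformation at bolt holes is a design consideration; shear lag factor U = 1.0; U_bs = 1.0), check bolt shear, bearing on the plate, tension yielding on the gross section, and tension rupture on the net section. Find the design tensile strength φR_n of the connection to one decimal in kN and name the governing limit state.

Bolt shear: A_b = π(30)²/4 = 706.86 mm². φR_n = 0.75 × 469 × 706.86 × 6 × 1 = 1491.8 kN.
Bearing (6 mm plate, F_u = 450 MPa): end bolts L_c = 72 − 33/2 = 55.5, R_n = min(1.2×55.5×6×450, 2.4×30×6×450) = 179.82 kN/bolt; interior L_c = 114 − 33 = 81, R_n = 194.4 kN/bolt. φR_n = 0.75 × (2×179.82 + 4×194.4) = 852.9 kN.
Tension yield (gross): A_g = 229×6 = 1374 mm². φR_n = 0.90 × 300 × 1374 = 371.0 kN.
Tension rupture (net): A_n = (229 − 2×35)×6 = 954 mm² (U = 1.0, A_e = A_n). φR_n = 0.75 × 450 × 954 = 322.0 kN.
Governing: min(1491.8, 852.9, 371.0, 322.0) = 322.0 kN → net-section rupture.

322.0 kN (net-section rupture governs)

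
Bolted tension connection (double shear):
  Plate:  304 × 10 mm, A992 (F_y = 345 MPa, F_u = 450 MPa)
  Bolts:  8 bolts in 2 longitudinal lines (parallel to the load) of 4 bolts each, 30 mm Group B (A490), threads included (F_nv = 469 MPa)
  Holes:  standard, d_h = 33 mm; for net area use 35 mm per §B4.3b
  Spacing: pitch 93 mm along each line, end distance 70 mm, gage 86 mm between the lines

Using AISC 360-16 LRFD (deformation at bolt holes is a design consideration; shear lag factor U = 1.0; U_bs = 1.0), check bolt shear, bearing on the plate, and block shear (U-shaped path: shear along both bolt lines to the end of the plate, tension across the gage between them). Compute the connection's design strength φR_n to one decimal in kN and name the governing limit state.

1089.5 kN (block shear governs)

Bolt shear: A_b = π(30)²/4 = 706.86 mm². φR_n = 0.75 × 469 × 706.86 × 8 × 2 = 3978.2 kN.
Bearing (10 mm plate, F_u = 450 MPa): end bolts L_c = 70 − 33/2 = 53.5, R_n = min(1.2×53.5×10×450, 2.4×30×10×450) = 288.9 kN/bolt; interior L_c = 93 − 33 = 60, R_n = 324 kN/bolt. φR_n = 0.75 × (2×288.9 + 6×324) = 1891.4 kN.
Block shear: shear path 2×[70+3×93] = 2×349 mm, A_gv = 6980, A_nv = 2×(349 − 3.5×35)×10 = 4530 mm²; tension across gage: (86 − 1×35)×10 = 510 mm². R_n = min(0.6×450×4530, 0.6×345×6980) + 1.0×450×510 = min(1223.1, 1444.9) + 229.5 = 1452.6 kN. φR_n = 0.75 × 1452.6 = 1089.5 kN.
Governing: min(3978.2, 1891.4, 1089.5) = 1089.5 kN → block shear.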